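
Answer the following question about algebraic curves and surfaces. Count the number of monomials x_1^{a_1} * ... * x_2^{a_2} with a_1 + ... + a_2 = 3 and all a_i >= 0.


The number of degree-3 monomials in 2 variables is C(d+n-1, n-1).
= C(3+2-1, 2-1) = C(4, 1)
= 4

4


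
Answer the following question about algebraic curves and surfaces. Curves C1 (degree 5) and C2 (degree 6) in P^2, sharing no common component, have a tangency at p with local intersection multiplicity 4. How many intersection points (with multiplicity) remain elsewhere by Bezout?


By Bezout's theorem, the total intersection number is d1 * d2.
Total = 5 * 6 = 30
Intersection multiplicity at p = 4
Remaining intersections = 30 - 4 = 26

26


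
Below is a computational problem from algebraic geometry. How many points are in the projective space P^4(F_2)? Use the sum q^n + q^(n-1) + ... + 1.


P^4(F_2) has (q^(n+1) - 1)/(q - 1) points.
= 2^4 + 2^3 + 2^2 + 2^1 + 2^0
= 16 + 8 + 4 + 2 + 1
= 31

31


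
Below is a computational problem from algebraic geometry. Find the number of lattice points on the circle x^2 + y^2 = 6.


Systematically check integer values of x where x^2 <= 6.
For each valid x, check if 6 - x^2 is a perfect square.
Total integer solutions found: 0

0


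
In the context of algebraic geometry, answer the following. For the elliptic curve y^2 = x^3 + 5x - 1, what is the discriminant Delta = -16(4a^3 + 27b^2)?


Compute each component:
4a^3 = 4*5^3 = 4*125 = 500
27b^2 = 27*(-1)^2 = 27*1 = 27
4a^3 + 27b^2 = 500 + 27 = 527
Delta = -16*527 = -8432

-8432


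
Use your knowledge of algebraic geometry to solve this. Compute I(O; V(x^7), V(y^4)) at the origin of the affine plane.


The intersection multiplicity of V(x^a) and V(y^b) at the origin is:
I(O; V(x^7), V(y^4)) = dim_k(k[x,y]/(x^7, y^4))
A basis for k[x,y]/(x^7, y^4) is the set of monomials x^i * y^j
where 0 <= i < 7 and 0 <= j < 4.
The number of such monomials is 7 * 4 = 28

28


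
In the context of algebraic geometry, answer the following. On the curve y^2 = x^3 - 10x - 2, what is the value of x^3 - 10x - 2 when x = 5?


Compute x^3 - 10x - 2 at x = 5:
x^3 = 5^3 = 125
(-10)*x = (-10)*5 = -50
Sum: 125 - 50 - 2 = 73

73


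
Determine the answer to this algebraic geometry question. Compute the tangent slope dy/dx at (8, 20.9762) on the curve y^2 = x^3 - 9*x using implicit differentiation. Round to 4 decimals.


Using implicit differentiation of y^2 = x^3 - 9*x:
2y * dy/dx = 3x^2 - 9
dy/dx = (3x^2 - 9)/(2y)
Numerator: 3*8^2 - 9 = 183
Denominator: 2*20.9762 = 41.9524
dy/dx = 183/41.9524 = 4.3621

4.3621


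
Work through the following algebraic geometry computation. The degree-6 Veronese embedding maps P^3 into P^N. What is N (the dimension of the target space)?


The Veronese embedding v_d: P^n -> P^N maps each point to all
degree-d monomials in n+1 homogeneous coordinates.
N = C(n+d, d) - 1
N = C(3+6, 6) - 1
N = C(9, 6) - 1
C(9, 6) = 84
N = 84 - 1 = 83

83


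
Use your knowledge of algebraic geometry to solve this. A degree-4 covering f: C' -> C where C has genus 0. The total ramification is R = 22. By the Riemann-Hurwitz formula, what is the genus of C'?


Riemann-Hurwitz formula: 2g' - 2 = d(2g - 2) + R
Given: d = 4, g = 0, R = 22
2g' - 2 = 4*(2*0 - 2) + 22
2g' - 2 = 4*(-2) + 22
2g' - 2 = -8 + 22 = 14
2g' = 16
g' = 8

8


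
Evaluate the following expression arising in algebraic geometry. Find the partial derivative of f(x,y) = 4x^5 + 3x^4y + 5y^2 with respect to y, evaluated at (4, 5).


df/dy = 3*x^4 + 2*5*y^1
At (4,5): 3*4^4 + 2*5*5^1
= 768 + 50
= 818

818


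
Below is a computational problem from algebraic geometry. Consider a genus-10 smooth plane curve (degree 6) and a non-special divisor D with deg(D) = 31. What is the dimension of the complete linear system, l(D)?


First, compute the genus of a smooth plane curve of degree 6:
g = (d-1)(d-2)/2 = (6-1)(6-2)/2 = 10
For a non-special divisor D (i.e., h^1(D) = 0), Riemann-Roch gives:
l(D) = deg(D) - g + 1
Since deg(D) = 31 >= 2g - 1 = 19, D is non-special.
l(D) = 31 - 10 + 1 = 22

22


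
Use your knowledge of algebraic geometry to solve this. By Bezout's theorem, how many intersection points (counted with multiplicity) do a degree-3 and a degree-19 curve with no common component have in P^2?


Bezout's theorem states the intersection count equals the product of degrees.
Intersection count = 3 * 19 = 57

57


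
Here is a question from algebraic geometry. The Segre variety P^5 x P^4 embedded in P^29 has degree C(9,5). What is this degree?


The degree of the Segre variety P^5 x P^4 is C(m+n, m).
= C(9, 5)
= 126

126


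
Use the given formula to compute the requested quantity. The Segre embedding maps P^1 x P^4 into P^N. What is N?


The Segre embedding maps P^m x P^n into P^N via
all products of coordinates from each factor.
N = (m+1)(n+1) - 1
N = (1+1)(4+1) - 1
N = 2*5 - 1
N = 10 - 1 = 9

9


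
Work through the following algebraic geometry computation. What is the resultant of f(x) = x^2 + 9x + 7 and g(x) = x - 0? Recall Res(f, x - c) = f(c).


For Res(f, x - c), we evaluate f at x = c.
f(0) = 0^2 + 9*0 + 7
= 0 + 0 + 7
= 0 + 7 = 7
Res(f, g) = 7

7


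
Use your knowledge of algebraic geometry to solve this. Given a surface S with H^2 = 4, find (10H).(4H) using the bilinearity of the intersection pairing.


Using bilinearity of the intersection pairing on a surface S:
(aH).(bH) = ab * (H.H)
We have H^2 = 4.
D.E = (10H).(4H) = 10*4*4
= 40*4
= 160

160


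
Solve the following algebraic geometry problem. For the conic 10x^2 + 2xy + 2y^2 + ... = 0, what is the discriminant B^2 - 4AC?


The discriminant of a conic Ax^2 + Bxy + Cy^2 + ... = 0 is B^2 - 4AC.
B^2 = 2^2 = 4
4AC = 4*10*2 = 80
Discriminant = 4 - 80 = -76

-76


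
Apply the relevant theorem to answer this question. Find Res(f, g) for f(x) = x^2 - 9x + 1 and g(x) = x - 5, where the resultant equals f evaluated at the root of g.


For Res(f, x - c), we evaluate f at x = c.
f(5) = 5^2 - 9*5 + 1
= 25 - 45 + 1
= -20 + 1 = -19
Res(f, g) = -19

-19


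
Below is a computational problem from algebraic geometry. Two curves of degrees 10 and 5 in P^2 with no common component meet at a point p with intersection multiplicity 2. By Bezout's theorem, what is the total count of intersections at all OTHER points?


By Bezout's theorem, the total intersection number is d1 * d2.
Total = 10 * 5 = 50
Intersection multiplicity at p = 2
Remaining intersections = 50 - 2 = 48

48


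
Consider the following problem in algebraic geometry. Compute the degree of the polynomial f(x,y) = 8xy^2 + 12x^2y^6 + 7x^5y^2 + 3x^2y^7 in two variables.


Examine each term for its total degree (sum of exponents).
  Term '8xy^2' has total degree 1+2 = 3.
  Term '12x^2y^6' has total degree 2+6 = 8.
  Term '7x^5y^2' has total degree 5+2 = 7.
  Term '3x^2y^7' has total degree 2+7 = 9.
The maximum total degree among all terms is 9.

9


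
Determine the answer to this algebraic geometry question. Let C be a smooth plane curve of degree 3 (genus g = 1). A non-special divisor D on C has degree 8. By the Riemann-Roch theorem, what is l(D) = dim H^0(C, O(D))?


First, compute the genus of a smooth plane curve of degree 3:
g = (d-1)(d-2)/2 = (3-1)(3-2)/2 = 1
For a non-special divisor D (i.e., h^1(D) = 0), Riemann-Roch gives:
l(D) = deg(D) - g + 1
Since deg(D) = 8 >= 2g - 1 = 1, D is non-special.
l(D) = 8 - 1 + 1 = 8

8


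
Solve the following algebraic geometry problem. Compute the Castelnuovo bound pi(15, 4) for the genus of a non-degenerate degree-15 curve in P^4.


Castelnuovo's bound: write d - 1 = m(r-1) + epsilon with 0 <= epsilon < r-1.
d - 1 = 15 - 1 = 14
r - 1 = 4 - 1 = 3
14 = 4*3 + 2, so m = 4, epsilon = 2
pi(d, r) = m(m-1)(r-1)/2 + m*epsilon
= 4*3*3/2 + 4*2
= 36/2 + 8
= 18 + 8 = 26

26


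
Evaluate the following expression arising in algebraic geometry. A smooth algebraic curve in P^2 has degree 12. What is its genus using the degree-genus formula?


Using the genus formula for smooth plane curves:
g = (d-1)(d-2)/2
g = (12-1)(12-2)/2
g = 11*10/2
g = 110/2 = 55

55


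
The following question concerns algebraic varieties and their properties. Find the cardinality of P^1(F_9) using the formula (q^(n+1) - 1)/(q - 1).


P^1(F_9) has (q^(n+1) - 1)/(q - 1) points.
= 9^1 + 9^0
= 9 + 1
= 10

10


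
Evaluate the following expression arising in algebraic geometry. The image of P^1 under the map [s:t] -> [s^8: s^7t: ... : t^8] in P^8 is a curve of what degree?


The rational normal curve in P^8 is the image of P^1 under the 8-uple Veronese.
A general hyperplane in P^8 pulls back to a degree-8 form on P^1, which has 8 zeros,
so the curve meets a general hyperplane in 8 points. Degree = 8.

8


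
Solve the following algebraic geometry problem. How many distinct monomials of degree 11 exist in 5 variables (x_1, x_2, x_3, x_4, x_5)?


The number of degree-11 monomials in 5 variables is C(d+n-1, n-1).
= C(11+5-1, 5-1) = C(15, 4)
= 1365

1365


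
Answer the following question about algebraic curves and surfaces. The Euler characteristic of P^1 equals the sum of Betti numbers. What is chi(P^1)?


The complex projective space P^1 has one cell in each even real dimension 0, 2, ..., 2.
The cohomology groups are H^{2k}(P^1) = Z for k = 0,...,1, and 0 otherwise.
Euler characteristic = sum of Betti numbers = 1 per even-dimensional cohomology group.
chi(P^1) = 1 + 1 = 2

2


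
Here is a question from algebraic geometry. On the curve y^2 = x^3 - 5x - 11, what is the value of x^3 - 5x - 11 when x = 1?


Compute x^3 - 5x - 11 at x = 1:
x^3 = 1^3 = 1
(-5)*x = (-5)*1 = -5
Sum: 1 - 5 - 11 = -15

-15


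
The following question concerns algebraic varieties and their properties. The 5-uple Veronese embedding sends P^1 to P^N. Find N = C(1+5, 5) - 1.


The Veronese embedding v_d: P^n -> P^N maps each point to all
degree-d monomials in n+1 homogeneous coordinates.
N = C(n+d, d) - 1
N = C(1+5, 5) - 1
N = C(6, 5) - 1
C(6, 5) = 6
N = 6 - 1 = 5

5


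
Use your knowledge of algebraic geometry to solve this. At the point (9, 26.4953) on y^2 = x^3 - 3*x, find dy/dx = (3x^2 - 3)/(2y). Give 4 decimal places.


Using implicit differentiation of y^2 = x^3 - 3*x:
2y * dy/dx = 3x^2 - 3
dy/dx = (3x^2 - 3)/(2y)
Numerator: 3*9^2 - 3 = 240
Denominator: 2*26.4953 = 52.9906
dy/dx = 240/52.9906 = 4.5291

4.5291


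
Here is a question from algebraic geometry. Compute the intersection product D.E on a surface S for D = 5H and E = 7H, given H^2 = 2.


Using bilinearity of the intersection pairing on a surface S:
(aH).(bH) = ab * (H.H)
We have H^2 = 2.
D.E = (5H).(7H) = 5*7*2
= 35*2
= 70

70


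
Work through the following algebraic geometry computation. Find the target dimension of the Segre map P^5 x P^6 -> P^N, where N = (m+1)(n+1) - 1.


The Segre embedding maps P^m x P^n into P^N via
all products of coordinates from each factor.
N = (m+1)(n+1) - 1
N = (5+1)(6+1) - 1
N = 6*7 - 1
N = 42 - 1 = 41

41


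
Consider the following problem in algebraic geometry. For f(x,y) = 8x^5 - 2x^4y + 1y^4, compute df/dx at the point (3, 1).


df/dx = 5*8*x^4 + 4*(-2)*x^3*y
At (3,1): 5*8*3^4 + 4*(-2)*3^3*1
= 3240 - 216
= 3024

3024


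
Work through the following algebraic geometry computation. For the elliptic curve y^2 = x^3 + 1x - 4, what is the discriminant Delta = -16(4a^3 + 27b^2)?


Compute each component:
4a^3 = 4*1^3 = 4*1 = 4
27b^2 = 27*(-4)^2 = 27*16 = 432
4a^3 + 27b^2 = 4 + 432 = 436
Delta = -16*436 = -6976

-6976


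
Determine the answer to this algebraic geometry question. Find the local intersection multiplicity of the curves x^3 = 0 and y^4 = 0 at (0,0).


The intersection multiplicity of V(x^a) and V(y^b) at the origin is:
I(O; V(x^3), V(y^4)) = dim_k(k[x,y]/(x^3, y^4))
A basis for k[x,y]/(x^3, y^4) is the set of monomials x^i * y^j
where 0 <= i < 3 and 0 <= j < 4.
The number of such monomials is 3 * 4 = 12

12


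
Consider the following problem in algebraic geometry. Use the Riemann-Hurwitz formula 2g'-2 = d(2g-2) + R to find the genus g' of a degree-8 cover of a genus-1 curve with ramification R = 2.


Riemann-Hurwitz formula: 2g' - 2 = d(2g - 2) + R
Given: d = 8, g = 1, R = 2
2g' - 2 = 8*(2*1 - 2) + 2
2g' - 2 = 8*0 + 2
2g' - 2 = 0 + 2 = 2
2g' = 4
g' = 2

2


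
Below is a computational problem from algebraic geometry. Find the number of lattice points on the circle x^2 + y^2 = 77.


Systematically check integer values of x where x^2 <= 77.
For each valid x, check if 77 - x^2 is a perfect square.
Total integer solutions found: 0

0


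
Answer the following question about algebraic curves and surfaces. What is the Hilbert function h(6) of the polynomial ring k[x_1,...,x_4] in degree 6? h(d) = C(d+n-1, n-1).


The Hilbert function for the polynomial ring in 4 variables is:
h(d) = C(d+n-1, n-1)
h(6) = C(6+4-1, 4-1) = C(9, 3)
= 9! / (3! * 6!)
= 84

84


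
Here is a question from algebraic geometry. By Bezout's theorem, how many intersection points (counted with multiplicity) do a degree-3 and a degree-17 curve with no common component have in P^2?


Bezout's theorem states the intersection count equals the product of degrees.
Intersection count = 3 * 17 = 51

51


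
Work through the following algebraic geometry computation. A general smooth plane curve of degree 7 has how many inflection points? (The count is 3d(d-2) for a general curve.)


For a general smooth plane curve C of degree d, the inflection points are
the intersection of C with its Hessian curve, which has degree 3(d-2).
By Bezout, the total intersection number is d * 3(d-2) = 7 * 15 = 105.
For a general curve every flex is ordinary, so each contributes
multiplicity 1 to C·Hess(C), and the number of distinct inflection
points is 3d(d-2).
Inflection points = 3*7*(7-2) = 3*7*5 = 105

105


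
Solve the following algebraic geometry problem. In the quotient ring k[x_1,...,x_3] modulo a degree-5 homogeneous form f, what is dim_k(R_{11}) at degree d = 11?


For R = k[x_1,...,x_n]/(f) with f homogeneous of degree e:
The Hilbert series is (1 - t^e)/(1 - t)^n.
So h(d) = C(d+n-1, n-1) - C(d-e+n-1, n-1) for d >= e.
With n=3, e=5, d=11:
C(11+3-1, 3-1) = C(13, 2) = 78
C(11-5+3-1, 3-1) = C(8, 2) = 28
h(11) = 78 - 28 = 50

50


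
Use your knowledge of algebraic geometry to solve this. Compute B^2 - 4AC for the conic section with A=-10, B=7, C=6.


The discriminant of a conic Ax^2 + Bxy + Cy^2 + ... = 0 is B^2 - 4AC.
B^2 = 7^2 = 49
4AC = 4*(-10)*6 = -240
Discriminant = 49 + 240 = 289

289


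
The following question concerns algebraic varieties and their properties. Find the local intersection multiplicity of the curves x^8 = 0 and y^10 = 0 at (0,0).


The intersection multiplicity of V(x^a) and V(y^b) at the origin is:
I(O; V(x^8), V(y^10)) = dim_k(k[x,y]/(x^8, y^10))
A basis for k[x,y]/(x^8, y^10) is the set of monomials x^i * y^j
where 0 <= i < 8 and 0 <= j < 10.
The number of such monomials is 8 * 10 = 80

80


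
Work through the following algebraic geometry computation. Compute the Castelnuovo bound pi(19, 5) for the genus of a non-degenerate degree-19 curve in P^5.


Castelnuovo's bound: write d - 1 = m(r-1) + epsilon with 0 <= epsilon < r-1.
d - 1 = 19 - 1 = 18
r - 1 = 5 - 1 = 4
18 = 4*4 + 2, so m = 4, epsilon = 2
pi(d, r) = m(m-1)(r-1)/2 + m*epsilon
= 4*3*4/2 + 4*2
= 48/2 + 8
= 24 + 8 = 32

32


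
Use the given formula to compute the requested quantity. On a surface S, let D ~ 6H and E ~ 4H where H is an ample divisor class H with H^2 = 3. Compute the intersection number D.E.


Using bilinearity of the intersection pairing on a surface S:
(aH).(bH) = ab * (H.H)
We have H^2 = 3.
D.E = (6H).(4H) = 6*4*3
= 24*3
= 72

72


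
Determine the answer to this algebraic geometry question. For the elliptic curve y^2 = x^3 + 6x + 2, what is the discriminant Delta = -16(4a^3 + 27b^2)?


Compute each component:
4a^3 = 4*6^3 = 4*216 = 864
27b^2 = 27*2^2 = 27*4 = 108
4a^3 + 27b^2 = 864 + 108 = 972
Delta = -16*972 = -15552

-15552


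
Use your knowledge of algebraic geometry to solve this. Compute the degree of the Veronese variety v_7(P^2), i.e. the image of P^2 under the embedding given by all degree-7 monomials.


The Veronese variety v_7(P^2) has degree d^r.
d^r = 7^2 = 49

49


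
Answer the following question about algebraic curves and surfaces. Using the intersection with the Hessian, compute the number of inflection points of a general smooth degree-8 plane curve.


For a general smooth plane curve C of degree d, the inflection points are
the intersection of C with its Hessian curve, which has degree 3(d-2).
By Bezout, the total intersection number is d * 3(d-2) = 8 * 18 = 144.
For a general curve every flex is ordinary, so each contributes
multiplicity 1 to C·Hess(C), and the number of distinct inflection
points is 3d(d-2).
Inflection points = 3*8*(8-2) = 3*8*6 = 144

144


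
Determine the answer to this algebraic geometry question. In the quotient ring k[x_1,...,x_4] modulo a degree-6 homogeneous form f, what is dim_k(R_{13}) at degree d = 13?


For R = k[x_1,...,x_n]/(f) with f homogeneous of degree e:
The Hilbert series is (1 - t^e)/(1 - t)^n.
So h(d) = C(d+n-1, n-1) - C(d-e+n-1, n-1) for d >= e.
With n=4, e=6, d=13:
C(13+4-1, 4-1) = C(16, 3) = 560
C(13-6+4-1, 4-1) = C(10, 3) = 120
h(13) = 560 - 120 = 440

440


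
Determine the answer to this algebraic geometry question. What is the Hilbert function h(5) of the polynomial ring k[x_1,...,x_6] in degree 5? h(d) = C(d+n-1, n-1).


The Hilbert function for the polynomial ring in 6 variables is:
h(d) = C(d+n-1, n-1)
h(5) = C(5+6-1, 6-1) = C(10, 5)
= 10! / (5! * 5!)
= 252

252


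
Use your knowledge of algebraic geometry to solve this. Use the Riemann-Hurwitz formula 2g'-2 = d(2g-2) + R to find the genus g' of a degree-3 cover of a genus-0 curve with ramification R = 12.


Riemann-Hurwitz formula: 2g' - 2 = d(2g - 2) + R
Given: d = 3, g = 0, R = 12
2g' - 2 = 3*(2*0 - 2) + 12
2g' - 2 = 3*(-2) + 12
2g' - 2 = -6 + 12 = 6
2g' = 8
g' = 4

4


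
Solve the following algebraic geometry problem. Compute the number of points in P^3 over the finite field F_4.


P^3(F_4) has (q^(n+1) - 1)/(q - 1) points.
= 4^3 + 4^2 + 4^1 + 4^0
= 64 + 16 + 4 + 1
= 85

85


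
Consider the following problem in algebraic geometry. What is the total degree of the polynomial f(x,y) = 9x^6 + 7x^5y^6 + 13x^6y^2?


Examine each term for its total degree (sum of exponents).
  Term '9x^6' has total degree 6+0 = 6.
  Term '7x^5y^6' has total degree 5+6 = 11.
  Term '13x^6y^2' has total degree 6+2 = 8.
The maximum total degree among all terms is 11.

11


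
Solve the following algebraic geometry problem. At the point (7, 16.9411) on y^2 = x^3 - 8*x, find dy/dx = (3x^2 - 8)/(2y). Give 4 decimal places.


Using implicit differentiation of y^2 = x^3 - 8*x:
2y * dy/dx = 3x^2 - 8
dy/dx = (3x^2 - 8)/(2y)
Numerator: 3*7^2 - 8 = 139
Denominator: 2*16.9411 = 33.8822
dy/dx = 139/33.8822 = 4.1024

4.1024


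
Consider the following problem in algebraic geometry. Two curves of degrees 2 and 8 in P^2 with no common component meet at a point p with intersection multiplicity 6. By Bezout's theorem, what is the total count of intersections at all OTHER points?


By Bezout's theorem, the total intersection number is d1 * d2.
Total = 2 * 8 = 16
Intersection multiplicity at p = 6
Remaining intersections = 16 - 6 = 10

10


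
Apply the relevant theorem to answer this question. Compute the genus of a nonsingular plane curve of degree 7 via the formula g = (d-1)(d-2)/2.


Using the genus formula for smooth plane curves:
g = (d-1)(d-2)/2
g = (7-1)(7-2)/2
g = 6*5/2
g = 30/2 = 15

15


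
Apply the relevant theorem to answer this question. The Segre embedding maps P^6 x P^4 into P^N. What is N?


The Segre embedding maps P^m x P^n into P^N via
all products of coordinates from each factor.
N = (m+1)(n+1) - 1
N = (6+1)(4+1) - 1
N = 7*5 - 1
N = 35 - 1 = 34

34


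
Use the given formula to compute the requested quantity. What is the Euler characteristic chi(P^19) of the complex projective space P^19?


The complex projective space P^19 has one cell in each even real dimension 0, 2, ..., 38.
The cohomology groups are H^{2k}(P^19) = Z for k = 0,...,19, and 0 otherwise.
Euler characteristic = sum of Betti numbers = 1 per even-dimensional cohomology group.
chi(P^19) = 19 + 1 = 20

20


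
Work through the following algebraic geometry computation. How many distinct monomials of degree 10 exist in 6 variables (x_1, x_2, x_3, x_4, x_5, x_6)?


The number of degree-10 monomials in 6 variables is C(d+n-1, n-1).
= C(10+6-1, 6-1) = C(15, 5)
= 3003

3003


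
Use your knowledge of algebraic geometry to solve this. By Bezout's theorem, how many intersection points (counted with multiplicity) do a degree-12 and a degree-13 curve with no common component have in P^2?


Bezout's theorem states the intersection count equals the product of degrees.
Intersection count = 12 * 13 = 156

156


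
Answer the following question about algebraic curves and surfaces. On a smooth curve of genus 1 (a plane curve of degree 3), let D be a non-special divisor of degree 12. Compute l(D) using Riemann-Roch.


First, compute the genus of a smooth plane curve of degree 3:
g = (d-1)(d-2)/2 = (3-1)(3-2)/2 = 1
For a non-special divisor D (i.e., h^1(D) = 0), Riemann-Roch gives:
l(D) = deg(D) - g + 1
Since deg(D) = 12 >= 2g - 1 = 1, D is non-special.
l(D) = 12 - 1 + 1 = 12

12


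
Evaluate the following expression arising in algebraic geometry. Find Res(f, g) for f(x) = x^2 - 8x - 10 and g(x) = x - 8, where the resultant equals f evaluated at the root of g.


For Res(f, x - c), we evaluate f at x = c.
f(8) = 8^2 - 8*8 - 10
= 64 - 64 - 10
= 0 - 10 = -10
Res(f, g) = -10

-10


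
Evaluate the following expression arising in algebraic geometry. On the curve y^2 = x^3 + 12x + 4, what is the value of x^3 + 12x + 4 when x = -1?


Compute x^3 + 12x + 4 at x = -1:
x^3 = (-1)^3 = -1
12*x = 12*(-1) = -12
Sum: -1 - 12 + 4 = -9

-9


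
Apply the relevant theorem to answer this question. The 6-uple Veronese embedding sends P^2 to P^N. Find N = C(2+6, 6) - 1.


The Veronese embedding v_d: P^n -> P^N maps each point to all
degree-d monomials in n+1 homogeneous coordinates.
N = C(n+d, d) - 1
N = C(2+6, 6) - 1
N = C(8, 6) - 1
C(8, 6) = 28
N = 28 - 1 = 27

27


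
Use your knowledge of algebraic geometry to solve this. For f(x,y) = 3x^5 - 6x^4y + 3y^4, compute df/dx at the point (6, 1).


df/dx = 5*3*x^4 + 4*(-6)*x^3*y
At (6,1): 5*3*6^4 + 4*(-6)*6^3*1
= 19440 - 5184
= 14256

14256


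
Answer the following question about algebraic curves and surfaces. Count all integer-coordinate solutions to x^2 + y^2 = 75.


Systematically check integer values of x where x^2 <= 75.
For each valid x, check if 75 - x^2 is a perfect square.
Total integer solutions found: 0

0


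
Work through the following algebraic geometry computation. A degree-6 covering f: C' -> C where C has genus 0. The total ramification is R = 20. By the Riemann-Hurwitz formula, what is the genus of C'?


Riemann-Hurwitz formula: 2g' - 2 = d(2g - 2) + R
Given: d = 6, g = 0, R = 20
2g' - 2 = 6*(2*0 - 2) + 20
2g' - 2 = 6*(-2) + 20
2g' - 2 = -12 + 20 = 8
2g' = 10
g' = 5

5


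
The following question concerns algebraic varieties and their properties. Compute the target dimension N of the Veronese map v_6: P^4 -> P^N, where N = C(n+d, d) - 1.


The Veronese embedding v_d: P^n -> P^N maps each point to all
degree-d monomials in n+1 homogeneous coordinates.
N = C(n+d, d) - 1
N = C(4+6, 6) - 1
N = C(10, 6) - 1
C(10, 6) = 210
N = 210 - 1 = 209

209


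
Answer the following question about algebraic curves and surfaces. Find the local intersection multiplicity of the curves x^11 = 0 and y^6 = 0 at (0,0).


The intersection multiplicity of V(x^a) and V(y^b) at the origin is:
I(O; V(x^11), V(y^6)) = dim_k(k[x,y]/(x^11, y^6))
A basis for k[x,y]/(x^11, y^6) is the set of monomials x^i * y^j
where 0 <= i < 11 and 0 <= j < 6.
The number of such monomials is 11 * 6 = 66

66


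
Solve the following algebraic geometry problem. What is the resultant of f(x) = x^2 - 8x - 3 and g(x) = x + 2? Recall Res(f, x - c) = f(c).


For Res(f, x - c), we evaluate f at x = c.
f(-2) = (-2)^2 - 8*(-2) - 3
= 4 + 16 - 3
= 20 - 3 = 17
Res(f, g) = 17

17


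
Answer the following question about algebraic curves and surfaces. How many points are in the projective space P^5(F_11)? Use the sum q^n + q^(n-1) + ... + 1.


P^5(F_11) has (q^(n+1) - 1)/(q - 1) points.
= 11^5 + 11^4 + 11^3 + 11^2 + 11^1 + 11^0
= 161051 + 14641 + 1331 + 121 + 11 + 1
= 177156

177156


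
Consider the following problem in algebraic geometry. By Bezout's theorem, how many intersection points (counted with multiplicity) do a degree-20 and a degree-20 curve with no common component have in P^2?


Bezout's theorem states the intersection count equals the product of degrees.
Intersection count = 20 * 20 = 400

400


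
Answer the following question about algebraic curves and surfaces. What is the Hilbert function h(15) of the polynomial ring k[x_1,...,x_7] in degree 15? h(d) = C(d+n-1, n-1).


The Hilbert function for the polynomial ring in 7 variables is:
h(d) = C(d+n-1, n-1)
h(15) = C(15+7-1, 7-1) = C(21, 6)
= 21! / (6! * 15!)
= 54264

54264


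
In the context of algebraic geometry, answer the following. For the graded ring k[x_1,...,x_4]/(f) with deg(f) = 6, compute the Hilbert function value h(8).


For R = k[x_1,...,x_n]/(f) with f homogeneous of degree e:
The Hilbert series is (1 - t^e)/(1 - t)^n.
So h(d) = C(d+n-1, n-1) - C(d-e+n-1, n-1) for d >= e.
With n=4, e=6, d=8:
C(8+4-1, 4-1) = C(11, 3) = 165
C(8-6+4-1, 4-1) = C(5, 3) = 10
h(8) = 165 - 10 = 155

155


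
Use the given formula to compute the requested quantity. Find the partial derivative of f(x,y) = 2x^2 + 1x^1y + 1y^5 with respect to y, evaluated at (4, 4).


df/dy = 1*x^1 + 5*1*y^4
At (4,4): 1*4^1 + 5*1*4^4
= 4 + 1280
= 1284

1284


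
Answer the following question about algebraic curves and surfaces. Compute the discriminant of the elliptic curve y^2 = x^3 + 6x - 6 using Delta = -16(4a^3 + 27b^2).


Compute each component:
4a^3 = 4*6^3 = 4*216 = 864
27b^2 = 27*(-6)^2 = 27*36 = 972
4a^3 + 27b^2 = 864 + 972 = 1836
Delta = -16*1836 = -29376

-29376


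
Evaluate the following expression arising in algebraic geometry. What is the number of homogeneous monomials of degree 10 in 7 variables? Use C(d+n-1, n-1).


The number of degree-10 monomials in 7 variables is C(d+n-1, n-1).
= C(10+7-1, 7-1) = C(16, 6)
= 8008

8008


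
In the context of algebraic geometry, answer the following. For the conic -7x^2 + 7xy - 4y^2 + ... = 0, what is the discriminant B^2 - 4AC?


The discriminant of a conic Ax^2 + Bxy + Cy^2 + ... = 0 is B^2 - 4AC.
B^2 = 7^2 = 49
4AC = 4*(-7)*(-4) = 112
Discriminant = 49 - 112 = -63

-63


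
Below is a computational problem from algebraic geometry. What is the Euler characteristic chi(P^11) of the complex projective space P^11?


The complex projective space P^11 has one cell in each even real dimension 0, 2, ..., 22.
The cohomology groups are H^{2k}(P^11) = Z for k = 0,...,11, and 0 otherwise.
Euler characteristic = sum of Betti numbers = 1 per even-dimensional cohomology group.
chi(P^11) = 11 + 1 = 12

12


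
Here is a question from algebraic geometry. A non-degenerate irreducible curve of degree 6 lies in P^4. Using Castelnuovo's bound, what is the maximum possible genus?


Castelnuovo's bound: write d - 1 = m(r-1) + epsilon with 0 <= epsilon < r-1.
d - 1 = 6 - 1 = 5
r - 1 = 4 - 1 = 3
5 = 1*3 + 2, so m = 1, epsilon = 2
pi(d, r) = m(m-1)(r-1)/2 + m*epsilon
= 1*0*3/2 + 1*2
= 0/2 + 2
= 0 + 2 = 2

2


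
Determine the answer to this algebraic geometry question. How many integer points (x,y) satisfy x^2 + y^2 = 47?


Systematically check integer values of x where x^2 <= 47.
For each valid x, check if 47 - x^2 is a perfect square.
Total integer solutions found: 0

0


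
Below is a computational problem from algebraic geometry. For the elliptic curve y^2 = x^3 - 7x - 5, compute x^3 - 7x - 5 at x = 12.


Compute x^3 - 7x - 5 at x = 12:
x^3 = 12^3 = 1728
(-7)*x = (-7)*12 = -84
Sum: 1728 - 84 - 5 = 1639

1639


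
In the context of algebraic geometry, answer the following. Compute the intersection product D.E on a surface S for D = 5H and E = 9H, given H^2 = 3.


Using bilinearity of the intersection pairing on a surface S:
(aH).(bH) = ab * (H.H)
We have H^2 = 3.
D.E = (5H).(9H) = 5*9*3
= 45*3
= 135

135


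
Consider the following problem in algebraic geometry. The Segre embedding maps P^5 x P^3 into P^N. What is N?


The Segre embedding maps P^m x P^n into P^N via
all products of coordinates from each factor.
N = (m+1)(n+1) - 1
N = (5+1)(3+1) - 1
N = 6*4 - 1
N = 24 - 1 = 23

23


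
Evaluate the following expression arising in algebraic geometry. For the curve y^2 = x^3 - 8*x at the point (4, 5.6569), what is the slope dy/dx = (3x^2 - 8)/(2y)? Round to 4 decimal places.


Using implicit differentiation of y^2 = x^3 - 8*x:
2y * dy/dx = 3x^2 - 8
dy/dx = (3x^2 - 8)/(2y)
Numerator: 3*4^2 - 8 = 40
Denominator: 2*5.6569 = 11.3138
dy/dx = 40/11.3138 = 3.5355

3.5355


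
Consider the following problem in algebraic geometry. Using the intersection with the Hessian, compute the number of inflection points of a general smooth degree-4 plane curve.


For a general smooth plane curve C of degree d, the inflection points are
the intersection of C with its Hessian curve, which has degree 3(d-2).
By Bezout, the total intersection number is d * 3(d-2) = 4 * 6 = 24.
For a general curve every flex is ordinary, so each contributes
multiplicity 1 to C·Hess(C), and the number of distinct inflection
points is 3d(d-2).
Inflection points = 3*4*(4-2) = 3*4*2 = 24

24


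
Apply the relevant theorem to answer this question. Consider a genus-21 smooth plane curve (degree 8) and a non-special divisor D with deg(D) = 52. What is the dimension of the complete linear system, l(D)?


First, compute the genus of a smooth plane curve of degree 8:
g = (d-1)(d-2)/2 = (8-1)(8-2)/2 = 21
For a non-special divisor D (i.e., h^1(D) = 0), Riemann-Roch gives:
l(D) = deg(D) - g + 1
Since deg(D) = 52 >= 2g - 1 = 41, D is non-special.
l(D) = 52 - 21 + 1 = 32

32


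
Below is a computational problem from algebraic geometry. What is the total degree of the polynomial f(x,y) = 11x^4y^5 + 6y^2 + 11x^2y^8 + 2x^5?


Examine each term for its total degree (sum of exponents).
  Term '11x^4y^5' has total degree 4+5 = 9.
  Term '6y^2' has total degree 0+2 = 2.
  Term '11x^2y^8' has total degree 2+8 = 10.
  Term '2x^5' has total degree 5+0 = 5.
The maximum total degree among all terms is 10.

10


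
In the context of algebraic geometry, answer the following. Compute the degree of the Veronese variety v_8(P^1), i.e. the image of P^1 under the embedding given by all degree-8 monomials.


The Veronese variety v_8(P^1) has degree d^r.
d^r = 8^1 = 8

8


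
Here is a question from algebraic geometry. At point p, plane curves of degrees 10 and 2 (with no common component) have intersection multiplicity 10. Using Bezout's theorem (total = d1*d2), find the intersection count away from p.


By Bezout's theorem, the total intersection number is d1 * d2.
Total = 10 * 2 = 20
Intersection multiplicity at p = 10
Remaining intersections = 20 - 10 = 10

10


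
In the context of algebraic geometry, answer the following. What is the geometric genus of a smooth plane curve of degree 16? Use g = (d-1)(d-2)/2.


Using the genus formula for smooth plane curves:
g = (d-1)(d-2)/2
g = (16-1)(16-2)/2
g = 15*14/2
g = 210/2 = 105

105


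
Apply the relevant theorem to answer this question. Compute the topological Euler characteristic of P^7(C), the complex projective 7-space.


The complex projective space P^7 has one cell in each even real dimension 0, 2, ..., 14.
The cohomology groups are H^{2k}(P^7) = Z for k = 0,...,7, and 0 otherwise.
Euler characteristic = sum of Betti numbers = 1 per even-dimensional cohomology group.
chi(P^7) = 7 + 1 = 8

8


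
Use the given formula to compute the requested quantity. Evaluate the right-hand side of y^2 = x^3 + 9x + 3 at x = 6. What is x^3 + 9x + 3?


Compute x^3 + 9x + 3 at x = 6:
x^3 = 6^3 = 216
9*x = 9*6 = 54
Sum: 216 + 54 + 3 = 273

273


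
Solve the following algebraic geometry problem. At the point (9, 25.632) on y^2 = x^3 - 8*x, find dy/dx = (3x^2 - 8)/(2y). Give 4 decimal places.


Using implicit differentiation of y^2 = x^3 - 8*x:
2y * dy/dx = 3x^2 - 8
dy/dx = (3x^2 - 8)/(2y)
Numerator: 3*9^2 - 8 = 235
Denominator: 2*25.632 = 51.264
dy/dx = 235/51.264 = 4.5841

4.5841


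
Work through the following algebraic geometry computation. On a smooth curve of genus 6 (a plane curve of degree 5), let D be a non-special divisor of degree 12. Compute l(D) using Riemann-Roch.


First, compute the genus of a smooth plane curve of degree 5:
g = (d-1)(d-2)/2 = (5-1)(5-2)/2 = 6
For a non-special divisor D (i.e., h^1(D) = 0), Riemann-Roch gives:
l(D) = deg(D) - g + 1
Since deg(D) = 12 >= 2g - 1 = 11, D is non-special.
l(D) = 12 - 6 + 1 = 7

7


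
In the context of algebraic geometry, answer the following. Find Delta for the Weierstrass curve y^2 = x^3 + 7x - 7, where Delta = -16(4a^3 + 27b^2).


Compute each component:
4a^3 = 4*7^3 = 4*343 = 1372
27b^2 = 27*(-7)^2 = 27*49 = 1323
4a^3 + 27b^2 = 1372 + 1323 = 2695
Delta = -16*2695 = -43120

-43120


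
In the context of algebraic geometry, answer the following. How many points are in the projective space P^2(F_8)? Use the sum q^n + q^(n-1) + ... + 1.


P^2(F_8) has (q^(n+1) - 1)/(q - 1) points.
= 8^2 + 8^1 + 8^0
= 64 + 8 + 1
= 73

73


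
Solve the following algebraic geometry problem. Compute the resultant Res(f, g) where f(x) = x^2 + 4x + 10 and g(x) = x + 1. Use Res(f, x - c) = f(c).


For Res(f, x - c), we evaluate f at x = c.
f(-1) = (-1)^2 + 4*(-1) + 10
= 1 - 4 + 10
= -3 + 10 = 7
Res(f, g) = 7

7


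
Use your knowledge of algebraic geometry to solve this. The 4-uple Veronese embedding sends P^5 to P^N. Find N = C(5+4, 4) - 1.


The Veronese embedding v_d: P^n -> P^N maps each point to all
degree-d monomials in n+1 homogeneous coordinates.
N = C(n+d, d) - 1
N = C(5+4, 4) - 1
N = C(9, 4) - 1
C(9, 4) = 126
N = 126 - 1 = 125

125


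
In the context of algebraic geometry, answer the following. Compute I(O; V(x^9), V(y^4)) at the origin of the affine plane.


The intersection multiplicity of V(x^a) and V(y^b) at the origin is:
I(O; V(x^9), V(y^4)) = dim_k(k[x,y]/(x^9, y^4))
A basis for k[x,y]/(x^9, y^4) is the set of monomials x^i * y^j
where 0 <= i < 9 and 0 <= j < 4.
The number of such monomials is 9 * 4 = 36

36


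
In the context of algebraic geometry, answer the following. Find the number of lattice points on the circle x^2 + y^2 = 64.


Systematically check integer values of x where x^2 <= 64.
For each valid x, check if 64 - x^2 is a perfect square.
x=0: 64 - 0 = 64, sqrt = 8 (valid)
x=8: 64 - 64 = 0, sqrt = 0 (valid)
Total integer solutions found: 4

4


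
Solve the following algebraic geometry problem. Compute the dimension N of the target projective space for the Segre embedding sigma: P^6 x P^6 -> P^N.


The Segre embedding maps P^m x P^n into P^N via
all products of coordinates from each factor.
N = (m+1)(n+1) - 1
N = (6+1)(6+1) - 1
N = 7*7 - 1
N = 49 - 1 = 48

48


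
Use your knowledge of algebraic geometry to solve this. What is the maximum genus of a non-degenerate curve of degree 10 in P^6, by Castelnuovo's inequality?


Castelnuovo's bound: write d - 1 = m(r-1) + epsilon with 0 <= epsilon < r-1.
d - 1 = 10 - 1 = 9
r - 1 = 6 - 1 = 5
9 = 1*5 + 4, so m = 1, epsilon = 4
pi(d, r) = m(m-1)(r-1)/2 + m*epsilon
= 1*0*5/2 + 1*4
= 0/2 + 4
= 0 + 4 = 4

4


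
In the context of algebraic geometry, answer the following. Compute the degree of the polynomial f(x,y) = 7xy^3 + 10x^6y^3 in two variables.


Examine each term for its total degree (sum of exponents).
  Term '7xy^3' has total degree 1+3 = 4.
  Term '10x^6y^3' has total degree 6+3 = 9.
The maximum total degree among all terms is 9.

9


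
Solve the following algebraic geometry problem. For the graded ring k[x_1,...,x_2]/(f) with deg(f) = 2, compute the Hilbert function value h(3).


For R = k[x_1,...,x_n]/(f) with f homogeneous of degree e:
The Hilbert series is (1 - t^e)/(1 - t)^n.
So h(d) = C(d+n-1, n-1) - C(d-e+n-1, n-1) for d >= e.
With n=2, e=2, d=3:
C(3+2-1, 2-1) = C(4, 1) = 4
C(3-2+2-1, 2-1) = C(2, 1) = 2
h(3) = 4 - 2 = 2

2


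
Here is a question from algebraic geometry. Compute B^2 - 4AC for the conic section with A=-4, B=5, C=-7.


The discriminant of a conic Ax^2 + Bxy + Cy^2 + ... = 0 is B^2 - 4AC.
B^2 = 5^2 = 25
4AC = 4*(-4)*(-7) = 112
Discriminant = 25 - 112 = -87

-87


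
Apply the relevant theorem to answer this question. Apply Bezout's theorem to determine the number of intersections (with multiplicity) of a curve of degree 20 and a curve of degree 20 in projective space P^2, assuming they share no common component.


Bezout's theorem states the intersection count equals the product of degrees.
Intersection count = 20 * 20 = 400

400


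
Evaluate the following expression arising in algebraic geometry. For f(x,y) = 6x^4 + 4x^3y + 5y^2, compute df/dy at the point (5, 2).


df/dy = 4*x^3 + 2*5*y^1
At (5,2): 4*5^3 + 2*5*2^1
= 500 + 20
= 520

520


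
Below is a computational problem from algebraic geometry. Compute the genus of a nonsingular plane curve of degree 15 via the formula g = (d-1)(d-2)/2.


Using the genus formula for smooth plane curves:
g = (d-1)(d-2)/2
g = (15-1)(15-2)/2
g = 14*13/2
g = 182/2 = 91

91


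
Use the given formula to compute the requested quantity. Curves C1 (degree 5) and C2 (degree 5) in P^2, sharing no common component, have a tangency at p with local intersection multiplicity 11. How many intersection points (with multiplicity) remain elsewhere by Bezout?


By Bezout's theorem, the total intersection number is d1 * d2.
Total = 5 * 5 = 25
Intersection multiplicity at p = 11
Remaining intersections = 25 - 11 = 14

14


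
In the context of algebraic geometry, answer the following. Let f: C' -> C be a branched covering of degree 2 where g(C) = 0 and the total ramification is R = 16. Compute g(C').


Riemann-Hurwitz formula: 2g' - 2 = d(2g - 2) + R
Given: d = 2, g = 0, R = 16
2g' - 2 = 2*(2*0 - 2) + 16
2g' - 2 = 2*(-2) + 16
2g' - 2 = -4 + 16 = 12
2g' = 14
g' = 7

7


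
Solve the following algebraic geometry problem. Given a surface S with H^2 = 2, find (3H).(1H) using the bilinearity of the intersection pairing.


Using bilinearity of the intersection pairing on a surface S:
(aH).(bH) = ab * (H.H)
We have H^2 = 2.
D.E = (3H).(1H) = 3*1*2
= 3*2
= 6

6


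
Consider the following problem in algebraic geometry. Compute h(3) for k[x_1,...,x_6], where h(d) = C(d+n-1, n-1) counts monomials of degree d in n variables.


The Hilbert function for the polynomial ring in 6 variables is:
h(d) = C(d+n-1, n-1)
h(3) = C(3+6-1, 6-1) = C(8, 5)
= 8! / (5! * 3!)
= 56

56


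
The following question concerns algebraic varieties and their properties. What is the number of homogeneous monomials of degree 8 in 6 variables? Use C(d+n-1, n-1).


The number of degree-8 monomials in 6 variables is C(d+n-1, n-1).
= C(8+6-1, 6-1) = C(13, 5)
= 1287

1287


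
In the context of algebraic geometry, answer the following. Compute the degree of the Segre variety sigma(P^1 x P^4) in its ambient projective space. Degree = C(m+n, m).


The degree of the Segre variety P^1 x P^4 is C(m+n, m).
= C(5, 1)
= 5

5


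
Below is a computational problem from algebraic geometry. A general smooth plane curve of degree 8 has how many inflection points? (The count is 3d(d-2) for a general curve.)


For a general smooth plane curve C of degree d, the inflection points are
the intersection of C with its Hessian curve, which has degree 3(d-2).
By Bezout, the total intersection number is d * 3(d-2) = 8 * 18 = 144.
For a general curve every flex is ordinary, so each contributes
multiplicity 1 to C·Hess(C), and the number of distinct inflection
points is 3d(d-2).
Inflection points = 3*8*(8-2) = 3*8*6 = 144

144
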